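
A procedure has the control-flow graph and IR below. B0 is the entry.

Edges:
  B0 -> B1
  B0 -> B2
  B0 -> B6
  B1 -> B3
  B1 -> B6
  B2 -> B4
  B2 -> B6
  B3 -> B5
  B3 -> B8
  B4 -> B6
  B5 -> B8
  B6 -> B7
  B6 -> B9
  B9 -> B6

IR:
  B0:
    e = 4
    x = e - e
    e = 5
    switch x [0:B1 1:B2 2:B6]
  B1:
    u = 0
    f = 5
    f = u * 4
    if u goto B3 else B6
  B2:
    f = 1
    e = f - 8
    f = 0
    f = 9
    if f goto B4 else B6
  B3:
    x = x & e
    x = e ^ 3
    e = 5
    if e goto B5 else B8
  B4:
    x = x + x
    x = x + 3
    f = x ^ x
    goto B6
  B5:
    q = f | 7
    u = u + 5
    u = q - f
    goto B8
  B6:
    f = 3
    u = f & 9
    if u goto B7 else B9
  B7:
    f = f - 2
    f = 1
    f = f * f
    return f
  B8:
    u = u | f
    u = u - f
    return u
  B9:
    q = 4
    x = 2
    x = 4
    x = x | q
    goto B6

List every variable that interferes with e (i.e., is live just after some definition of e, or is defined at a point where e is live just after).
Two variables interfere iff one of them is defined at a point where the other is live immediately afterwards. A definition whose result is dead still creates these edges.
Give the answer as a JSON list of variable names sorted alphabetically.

Per-block:
  B0 def {e,x} use ∅
  B1 def {f,u} use ∅
  B2 def {e,f} use ∅
  B3 def {e,x} use {e,x}
  B4 def {f,x} use {x}
  B5 def {q,u} use {f,u}
  B6 def {f,u} use ∅
  B7 def {f} use {f}
  B8 def {u} use {f,u}
  B9 def {q,x} use ∅

Backward fixpoint:
  B0 li=∅ lo={e,x}
  B1 li={e,x} lo={e,f,u,x}
  B2 li={x} lo={x}
  B3 li={e,f,u,x} lo={f,u}
  B4 li={x} lo=∅
  B5 li={f,u} lo={f,u}
  B6 li=∅ lo={f}
  B7 li={f} lo=∅
  B8 li={f,u} lo=∅
  B9 li=∅ lo=∅

Conflict graph:
  e — {f,u,x}
  f — {e,q,u,x}
  q — {f,u,x}
  u — {e,f,q,x}
  x — {e,f,q,u}

N(e) = ["f", "u", "x"]

Answer: ["f", "u", "x"]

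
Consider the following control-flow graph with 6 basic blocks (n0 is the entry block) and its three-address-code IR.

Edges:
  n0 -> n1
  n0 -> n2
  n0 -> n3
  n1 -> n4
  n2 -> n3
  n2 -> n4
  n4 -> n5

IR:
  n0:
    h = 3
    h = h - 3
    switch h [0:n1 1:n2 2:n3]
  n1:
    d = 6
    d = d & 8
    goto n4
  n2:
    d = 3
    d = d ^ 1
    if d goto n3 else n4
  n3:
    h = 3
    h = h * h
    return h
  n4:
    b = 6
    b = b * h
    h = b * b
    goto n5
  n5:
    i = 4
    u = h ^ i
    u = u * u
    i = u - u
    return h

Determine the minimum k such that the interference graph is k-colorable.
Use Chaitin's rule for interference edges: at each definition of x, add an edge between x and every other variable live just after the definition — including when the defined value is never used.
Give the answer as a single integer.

def/use:
  n0 def {h} use ∅
  n1 def {d} use ∅
  n2 def {d} use ∅
  n3 def {h} use ∅
  n4 def {b,h} use {h}
  n5 def {i,u} use {h}

Liveness:
  n0 li=∅ lo={h}
  n1 li={h} lo={h}
  n2 li={h} lo={h}
  n3 li=∅ lo=∅
  n4 li={h} lo={h}
  n5 li={h} lo=∅

Conflict graph:
  b — {h}
  d — {h}
  h — {b,d,i,u}
  i — {h}
  u — {h}

Chromatic number:
  {b,h} pairwise interfere (2-clique) ⇒ χ ≥ 2
  2-colouring: R0={h}  R1={b,d,i,u}
  χ = 2

Answer: 2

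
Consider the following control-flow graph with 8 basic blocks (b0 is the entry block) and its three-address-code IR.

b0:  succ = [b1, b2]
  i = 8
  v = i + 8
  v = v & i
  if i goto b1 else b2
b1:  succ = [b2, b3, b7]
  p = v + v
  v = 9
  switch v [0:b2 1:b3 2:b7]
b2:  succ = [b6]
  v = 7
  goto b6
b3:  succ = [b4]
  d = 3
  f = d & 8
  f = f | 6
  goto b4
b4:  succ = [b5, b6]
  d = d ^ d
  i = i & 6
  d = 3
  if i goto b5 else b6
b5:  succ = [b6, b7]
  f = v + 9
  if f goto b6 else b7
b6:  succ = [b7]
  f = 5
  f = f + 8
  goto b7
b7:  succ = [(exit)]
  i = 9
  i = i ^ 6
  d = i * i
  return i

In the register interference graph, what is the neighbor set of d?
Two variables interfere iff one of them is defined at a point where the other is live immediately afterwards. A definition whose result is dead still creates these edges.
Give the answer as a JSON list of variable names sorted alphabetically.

def/use:
  b0: def={i,v} ue=∅
  b1: def={p,v} ue={v}
  b2: def={v} ue=∅
  b3: def={d,f} ue=∅
  b4: def={d,i} ue={d,i}
  b5: def={f} ue={v}
  b6: def={f} ue=∅
  b7: def={d,i} ue=∅

Live sets:
  b0: in=∅ out={i,v}
  b1: in={i,v} out={i,v}
  b2: in=∅ out=∅
  b3: in={i,v} out={d,i,v}
  b4: in={d,i,v} out={v}
  b5: in={v} out=∅
  b6: in=∅ out=∅
  b7: in=∅ out=∅

Conflict graph:
  d: {f,i,v}
  f: {d,i,v}
  i: {d,f,p,v}
  p: {i}
  v: {d,f,i}

N(d) = ["f", "i", "v"]

Answer: ["f", "i", "v"]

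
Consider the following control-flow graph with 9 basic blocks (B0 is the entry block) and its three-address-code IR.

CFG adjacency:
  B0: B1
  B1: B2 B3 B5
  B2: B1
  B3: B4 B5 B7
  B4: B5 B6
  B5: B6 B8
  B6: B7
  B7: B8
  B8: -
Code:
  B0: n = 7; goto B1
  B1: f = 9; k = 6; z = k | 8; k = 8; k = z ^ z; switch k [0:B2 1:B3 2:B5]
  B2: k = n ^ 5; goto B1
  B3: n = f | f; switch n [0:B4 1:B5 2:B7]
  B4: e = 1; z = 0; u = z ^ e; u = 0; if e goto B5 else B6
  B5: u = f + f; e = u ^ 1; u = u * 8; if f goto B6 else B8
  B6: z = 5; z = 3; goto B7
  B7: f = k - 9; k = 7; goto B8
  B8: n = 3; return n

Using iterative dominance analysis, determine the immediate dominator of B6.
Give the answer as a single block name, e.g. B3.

idom tree: B1←B0 B2←B1 B3←B1 B4←B3 B5←B1 B6←B1 B7←B1 B8←B1
Join-block Dom:
  B1: preds {B0,B2}: {B0} ∩ {B0,B1,B2} = {B0}; idom=B0
  B5: preds {B1,B3,B4}: {B0,B1} ∩ {B0,B1,B3} ∩ {B0,B1,B3,B4} = {B0,B1}; idom=B1
  B6: preds {B4,B5}: {B0,B1,B3,B4} ∩ {B0,B1,B5} = {B0,B1}; idom=B1
  B7: preds {B3,B6}: {B0,B1,B3} ∩ {B0,B1,B6} = {B0,B1}; idom=B1
  B8: preds {B5,B7}: {B0,B1,B5} ∩ {B0,B1,B7} = {B0,B1}; idom=B1

idom(B6) = B1

Answer: B1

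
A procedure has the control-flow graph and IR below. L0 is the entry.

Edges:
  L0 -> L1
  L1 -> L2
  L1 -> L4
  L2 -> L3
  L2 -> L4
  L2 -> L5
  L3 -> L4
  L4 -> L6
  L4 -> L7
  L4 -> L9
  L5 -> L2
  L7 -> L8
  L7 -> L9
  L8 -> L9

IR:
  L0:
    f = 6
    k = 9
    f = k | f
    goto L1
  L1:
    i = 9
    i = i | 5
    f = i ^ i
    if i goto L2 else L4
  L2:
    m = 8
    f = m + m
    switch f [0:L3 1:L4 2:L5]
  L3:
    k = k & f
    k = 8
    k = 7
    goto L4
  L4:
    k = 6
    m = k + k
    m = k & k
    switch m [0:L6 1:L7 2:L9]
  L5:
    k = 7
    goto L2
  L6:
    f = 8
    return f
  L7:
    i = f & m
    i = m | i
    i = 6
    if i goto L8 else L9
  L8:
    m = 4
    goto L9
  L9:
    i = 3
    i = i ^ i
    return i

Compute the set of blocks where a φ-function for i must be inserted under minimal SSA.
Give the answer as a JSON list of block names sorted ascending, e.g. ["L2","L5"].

idom tree: L1←L0 L2←L1 L3←L2 L4←L1 L5←L2 L6←L4 L7←L4 L8←L7 L9←L4
Dom at joins:
  L2: preds {L1,L5}: {L0,L1} ∩ {L0,L1,L2,L5} = {L0,L1}; idom=L1
  L4: preds {L1,L2,L3}: {L0,L1} ∩ {L0,L1,L2} ∩ {L0,L1,L2,L3} = {L0,L1}; idom=L1
  L9: preds {L4,L7,L8}: {L0,L1,L4} ∩ {L0,L1,L4,L7} ∩ {L0,L1,L4,L7,L8} = {L0,L1,L4}; idom=L4

Frontier:
  join L2 pred L1: · stop@L1
  join L2 pred L5: L5→L2 stop@L1
  join L4 pred L1: · stop@L1
  join L4 pred L2: L2 stop@L1
  join L4 pred L3: L3→L2 stop@L1
  join L9 pred L4: · stop@L4
  join L9 pred L7: L7 stop@L4
  join L9 pred L8: L8→L7 stop@L4
  L0: DF=∅
  L1: DF=∅
  L2: DF={L2,L4}
  L3: DF={L4}
  L4: DF=∅
  L5: DF={L2}
  L6: DF=∅
  L7: DF={L9}
  L8: DF={L9}
  L9: DF=∅

φ for i: defs {L1,L7,L9}
  DF⁺ = {L9}

Answer: ["L9"]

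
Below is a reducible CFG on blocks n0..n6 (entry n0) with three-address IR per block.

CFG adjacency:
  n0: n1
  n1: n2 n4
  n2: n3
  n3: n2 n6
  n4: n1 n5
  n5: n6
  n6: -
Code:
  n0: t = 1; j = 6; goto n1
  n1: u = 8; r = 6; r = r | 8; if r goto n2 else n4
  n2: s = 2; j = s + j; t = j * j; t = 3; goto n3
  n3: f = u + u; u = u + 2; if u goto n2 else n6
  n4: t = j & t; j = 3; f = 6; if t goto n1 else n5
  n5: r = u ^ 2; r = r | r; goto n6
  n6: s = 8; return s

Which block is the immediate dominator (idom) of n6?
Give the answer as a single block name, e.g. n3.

Answer: n1

Analysis:
idom tree: n1←n0 n2←n1 n3←n2 n4←n1 n5←n4 n6←n1
Dom∩ at merges:
  n1: preds {n0,n4}: {n0} ∩ {n0,n1,n4} = {n0}; idom=n0
  n2: preds {n1,n3}: {n0,n1} ∩ {n0,n1,n2,n3} = {n0,n1}; idom=n1
  n6: preds {n3,n5}: {n0,n1,n2,n3} ∩ {n0,n1,n4,n5} = {n0,n1}; idom=n1

idom(n6) = n1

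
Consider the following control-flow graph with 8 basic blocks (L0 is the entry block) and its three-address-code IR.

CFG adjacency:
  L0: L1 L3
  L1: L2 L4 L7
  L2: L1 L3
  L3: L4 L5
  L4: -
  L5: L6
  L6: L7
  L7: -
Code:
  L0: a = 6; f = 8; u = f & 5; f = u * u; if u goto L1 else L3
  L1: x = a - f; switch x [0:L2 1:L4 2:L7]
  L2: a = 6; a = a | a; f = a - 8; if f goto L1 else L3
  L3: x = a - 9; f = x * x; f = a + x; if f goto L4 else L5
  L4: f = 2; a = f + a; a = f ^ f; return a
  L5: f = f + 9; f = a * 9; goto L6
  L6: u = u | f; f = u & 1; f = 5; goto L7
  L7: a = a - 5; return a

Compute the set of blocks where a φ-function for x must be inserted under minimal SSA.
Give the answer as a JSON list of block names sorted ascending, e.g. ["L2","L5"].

idom tree: L1←L0 L2←L1 L3←L0 L4←L0 L5←L3 L6←L5 L7←L0
Dom at joins:
  L1: preds {L0,L2}: {L0} ∩ {L0,L1,L2} = {L0}; idom=L0
  L3: preds {L0,L2}: {L0} ∩ {L0,L1,L2} = {L0}; idom=L0
  L4: preds {L1,L3}: {L0,L1} ∩ {L0,L3} = {L0}; idom=L0
  L7: preds {L1,L6}: {L0,L1} ∩ {L0,L3,L5,L6} = {L0}; idom=L0

DF walk-up:
  L1←L0: walk · to L0
  L1←L2: walk L2→L1 to L0
  L3←L0: walk · to L0
  L3←L2: walk L2→L1 to L0
  L4←L1: walk L1 to L0
  L4←L3: walk L3 to L0
  L7←L1: walk L1 to L0
  L7←L6: walk L6→L5→L3 to L0
  L0: DF=∅
  L1: DF={L1,L3,L4,L7}
  L2: DF={L1,L3}
  L3: DF={L4,L7}
  L4: DF=∅
  L5: DF={L7}
  L6: DF={L7}
  L7: DF=∅

φ for x: defs {L1,L3}
  DF⁺ = {L1,L3,L4,L7}

Answer: ["L1", "L3", "L4", "L7"]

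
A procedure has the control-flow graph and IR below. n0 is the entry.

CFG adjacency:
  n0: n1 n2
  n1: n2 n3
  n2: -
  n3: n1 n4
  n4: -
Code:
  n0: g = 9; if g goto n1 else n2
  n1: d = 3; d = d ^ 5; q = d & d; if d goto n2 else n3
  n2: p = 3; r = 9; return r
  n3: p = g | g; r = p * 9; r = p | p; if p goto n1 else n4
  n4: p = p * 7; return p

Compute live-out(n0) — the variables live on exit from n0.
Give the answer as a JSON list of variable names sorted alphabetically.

Per-block:
  n0: def={g} ue=∅
  n1: def={d,q} ue=∅
  n2: def={p,r} ue=∅
  n3: def={p,r} ue={g}
  n4: def={p} ue={p}

Live sets:
  live n0: ∅→{g}
  live n1: {g}→{g}
  live n2: ∅→∅
  live n3: {g}→{g,p}
  live n4: {p}→∅

live-out(n0) = ["g"]

Answer: ["g"]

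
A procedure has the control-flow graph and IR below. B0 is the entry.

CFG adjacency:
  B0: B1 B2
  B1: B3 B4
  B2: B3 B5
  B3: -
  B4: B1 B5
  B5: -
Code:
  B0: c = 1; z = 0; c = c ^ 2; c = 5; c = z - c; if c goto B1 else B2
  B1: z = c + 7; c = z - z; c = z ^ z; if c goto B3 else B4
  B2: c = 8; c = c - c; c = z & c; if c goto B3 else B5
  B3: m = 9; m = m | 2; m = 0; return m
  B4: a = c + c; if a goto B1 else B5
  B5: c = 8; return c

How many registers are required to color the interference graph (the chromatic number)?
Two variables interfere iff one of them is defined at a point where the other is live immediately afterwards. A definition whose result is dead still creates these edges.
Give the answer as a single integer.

Answer: 2

Derivation:
Per-block:
  B0: {c,z} / ∅
  B1: {c,z} / {c}
  B2: {c} / {z}
  B3: {m} / ∅
  B4: {a} / {c}
  B5: {c} / ∅

Liveness:
  B0 li=∅ lo={c,z}
  B1 li={c} lo={c}
  B2 li={z} lo=∅
  B3 li=∅ lo=∅
  B4 li={c} lo={c}
  B5 li=∅ lo=∅

Interference:
  a — {c}
  c — {a,z}
  m — ∅
  z — {c}

Registers:
  lower bound: {a,c} mutually conflict ⇒ χ ≥ 2
  2-colouring: c0={c,m}  c1={a,z}
  χ = 2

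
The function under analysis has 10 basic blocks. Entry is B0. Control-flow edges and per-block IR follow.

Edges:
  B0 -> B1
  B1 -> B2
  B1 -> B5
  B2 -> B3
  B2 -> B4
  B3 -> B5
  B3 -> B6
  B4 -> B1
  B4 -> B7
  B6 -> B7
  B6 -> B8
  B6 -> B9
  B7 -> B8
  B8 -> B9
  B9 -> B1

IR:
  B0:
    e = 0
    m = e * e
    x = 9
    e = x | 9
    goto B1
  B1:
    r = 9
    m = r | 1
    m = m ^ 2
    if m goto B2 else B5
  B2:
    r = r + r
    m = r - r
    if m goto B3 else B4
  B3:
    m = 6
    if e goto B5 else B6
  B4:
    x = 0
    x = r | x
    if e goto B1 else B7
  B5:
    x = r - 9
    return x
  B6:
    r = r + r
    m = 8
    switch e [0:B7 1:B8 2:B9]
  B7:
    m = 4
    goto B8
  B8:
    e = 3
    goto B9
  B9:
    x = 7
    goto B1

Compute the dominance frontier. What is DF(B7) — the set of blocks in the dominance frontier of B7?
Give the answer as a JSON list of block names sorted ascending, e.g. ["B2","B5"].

Answer: ["B8"]

Derivation:
idom tree: B1←B0 B2←B1 B3←B2 B4←B2 B5←B1 B6←B3 B7←B2 B8←B2 B9←B2
Dom∩ at merges:
  B1: preds {B0,B4,B9}: {B0} ∩ {B0,B1,B2,B4} ∩ {B0,B1,B2,B9} = {B0}; idom=B0
  B5: preds {B1,B3}: {B0,B1} ∩ {B0,B1,B2,B3} = {B0,B1}; idom=B1
  B7: preds {B4,B6}: {B0,B1,B2,B4} ∩ {B0,B1,B2,B3,B6} = {B0,B1,B2}; idom=B2
  B8: preds {B6,B7}: {B0,B1,B2,B3,B6} ∩ {B0,B1,B2,B7} = {B0,B1,B2}; idom=B2
  B9: preds {B6,B8}: {B0,B1,B2,B3,B6} ∩ {B0,B1,B2,B8} = {B0,B1,B2}; idom=B2

DF walk-up:
  B1←B0: walk · to B0
  B1←B4: walk B4→B2→B1 to B0
  B1←B9: walk B9→B2→B1 to B0
  B5←B1: walk · to B1
  B5←B3: walk B3→B2 to B1
  B7←B4: walk B4 to B2
  B7←B6: walk B6→B3 to B2
  B8←B6: walk B6→B3 to B2
  B8←B7: walk B7 to B2
  B9←B6: walk B6→B3 to B2
  B9←B8: walk B8 to B2
  B0 → ∅
  B1 → {B1}
  B2 → {B1,B5}
  B3 → {B5,B7,B8,B9}
  B4 → {B1,B7}
  B5 → ∅
  B6 → {B7,B8,B9}
  B7 → {B8}
  B8 → {B9}
  B9 → {B1}

DF(B7) = ["B8"]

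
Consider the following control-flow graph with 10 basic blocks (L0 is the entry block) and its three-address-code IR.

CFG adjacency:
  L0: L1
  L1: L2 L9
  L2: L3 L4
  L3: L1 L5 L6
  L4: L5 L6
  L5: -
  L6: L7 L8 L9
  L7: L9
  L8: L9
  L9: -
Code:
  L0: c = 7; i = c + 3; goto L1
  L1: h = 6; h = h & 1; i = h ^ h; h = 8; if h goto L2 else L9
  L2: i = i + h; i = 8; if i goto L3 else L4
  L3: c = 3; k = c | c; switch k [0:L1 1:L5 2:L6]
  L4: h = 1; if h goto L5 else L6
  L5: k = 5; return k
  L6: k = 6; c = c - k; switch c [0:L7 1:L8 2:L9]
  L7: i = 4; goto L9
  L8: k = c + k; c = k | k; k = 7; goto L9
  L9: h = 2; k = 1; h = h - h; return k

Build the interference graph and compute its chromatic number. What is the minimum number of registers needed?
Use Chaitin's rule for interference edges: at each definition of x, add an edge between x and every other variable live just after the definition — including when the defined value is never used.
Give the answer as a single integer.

Answer: 3

Working:
Per-block:
  L0: {c,i} / ∅
  L1: {h,i} / ∅
  L2: {i} / {h,i}
  L3: {c,k} / ∅
  L4: {h} / ∅
  L5: {k} / ∅
  L6: {c,k} / {c}
  L7: {i} / ∅
  L8: {c,k} / {c,k}
  L9: {h,k} / ∅

Backward fixpoint:
  L0 li=∅ lo={c}
  L1 li={c} lo={c,h,i}
  L2 li={c,h,i} lo={c}
  L3 li=∅ lo={c}
  L4 li={c} lo={c}
  L5 li=∅ lo=∅
  L6 li={c} lo={c,k}
  L7 li=∅ lo=∅
  L8 li={c,k} lo=∅
  L9 li=∅ lo=∅

Conflict graph:
  c: {h,i,k}
  h: {c,i,k}
  i: {c,h}
  k: {c,h}

Registers:
  lower bound: {c,h,i} mutually conflict ⇒ χ ≥ 3
  assign c→r0 h→r1 i→r2 k→r2 — no edge inside a register ⇒ χ ≤ 3
  χ = 3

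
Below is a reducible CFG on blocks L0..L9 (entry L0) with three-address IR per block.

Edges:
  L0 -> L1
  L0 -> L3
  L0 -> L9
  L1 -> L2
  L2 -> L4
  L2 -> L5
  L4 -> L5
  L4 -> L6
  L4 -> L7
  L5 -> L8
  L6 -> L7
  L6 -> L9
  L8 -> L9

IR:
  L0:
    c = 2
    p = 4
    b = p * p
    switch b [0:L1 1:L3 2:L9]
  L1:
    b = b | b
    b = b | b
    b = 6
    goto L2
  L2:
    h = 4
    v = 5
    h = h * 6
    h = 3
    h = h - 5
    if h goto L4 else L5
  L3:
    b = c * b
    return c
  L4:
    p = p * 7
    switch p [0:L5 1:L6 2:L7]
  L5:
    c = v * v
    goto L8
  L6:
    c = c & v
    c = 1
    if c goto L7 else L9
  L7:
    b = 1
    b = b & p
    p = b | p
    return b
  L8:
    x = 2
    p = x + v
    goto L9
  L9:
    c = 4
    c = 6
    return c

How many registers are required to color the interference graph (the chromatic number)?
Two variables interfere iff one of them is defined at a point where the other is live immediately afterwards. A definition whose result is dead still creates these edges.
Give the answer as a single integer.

Answer: 4

Derivation:
Block summaries:
  L0: {b,c,p} / ∅
  L1: {b} / {b}
  L2: {h,v} / ∅
  L3: {b} / {b,c}
  L4: {p} / {p}
  L5: {c} / {v}
  L6: {c} / {c,v}
  L7: {b,p} / {p}
  L8: {p,x} / {v}
  L9: {c} / ∅

Backward fixpoint:
  live L0: ∅→{b,c,p}
  live L1: {b,c,p}→{c,p}
  live L2: {c,p}→{c,p,v}
  live L3: {b,c}→∅
  live L4: {c,p,v}→{c,p,v}
  live L5: {v}→{v}
  live L6: {c,p,v}→{p}
  live L7: {p}→∅
  live L8: {v}→∅
  live L9: ∅→∅

Interference:
  b↔{c,p}
  c↔{b,h,p,v}
  h↔{c,p,v}
  p↔{b,c,h,v}
  v↔{c,h,p,x}
  x↔{v}

Registers:
  {c,h,p,v} pairwise interfere (4-clique) ⇒ χ ≥ 4
  assign b→c2 c→c0 h→c3 p→c1 v→c2 x→c0 — no edge inside a register ⇒ χ ≤ 4
  χ = 4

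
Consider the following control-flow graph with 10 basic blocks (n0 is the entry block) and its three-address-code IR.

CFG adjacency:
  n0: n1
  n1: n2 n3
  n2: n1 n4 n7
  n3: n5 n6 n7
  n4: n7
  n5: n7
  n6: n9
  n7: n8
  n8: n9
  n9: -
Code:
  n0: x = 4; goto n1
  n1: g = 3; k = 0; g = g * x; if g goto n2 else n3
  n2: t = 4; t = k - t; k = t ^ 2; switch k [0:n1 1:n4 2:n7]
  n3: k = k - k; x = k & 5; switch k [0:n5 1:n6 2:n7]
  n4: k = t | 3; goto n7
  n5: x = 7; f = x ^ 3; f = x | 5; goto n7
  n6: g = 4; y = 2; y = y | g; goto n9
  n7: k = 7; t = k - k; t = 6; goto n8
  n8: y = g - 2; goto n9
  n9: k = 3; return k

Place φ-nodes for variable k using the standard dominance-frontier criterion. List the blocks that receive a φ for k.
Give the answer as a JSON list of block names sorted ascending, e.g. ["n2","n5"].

idom tree: n1←n0 n2←n1 n3←n1 n4←n2 n5←n3 n6←n3 n7←n1 n8←n7 n9←n1
Dom at joins:
  n1: preds {n0,n2}: {n0} ∩ {n0,n1,n2} = {n0}; idom=n0
  n7: preds {n2,n3,n4,n5}: {n0,n1,n2} ∩ {n0,n1,n3} ∩ {n0,n1,n2,n4} ∩ {n0,n1,n3,n5} = {n0,n1}; idom=n1
  n9: preds {n6,n8}: {n0,n1,n3,n6} ∩ {n0,n1,n7,n8} = {n0,n1}; idom=n1

Frontier:
  n1←n0: walk · to n0
  n1←n2: walk n2→n1 to n0
  n7←n2: walk n2 to n1
  n7←n3: walk n3 to n1
  n7←n4: walk n4→n2 to n1
  n7←n5: walk n5→n3 to n1
  n9←n6: walk n6→n3 to n1
  n9←n8: walk n8→n7 to n1
  DF(n0)=∅
  DF(n1)={n1}
  DF(n2)={n1,n7}
  DF(n3)={n7,n9}
  DF(n4)={n7}
  DF(n5)={n7}
  DF(n6)={n9}
  DF(n7)={n9}
  DF(n8)={n9}
  DF(n9)=∅

φ for k: defs {n1,n2,n3,n4,n7,n9}
  DF⁺ = {n1,n7,n9}

Answer: ["n1", "n7", "n9"]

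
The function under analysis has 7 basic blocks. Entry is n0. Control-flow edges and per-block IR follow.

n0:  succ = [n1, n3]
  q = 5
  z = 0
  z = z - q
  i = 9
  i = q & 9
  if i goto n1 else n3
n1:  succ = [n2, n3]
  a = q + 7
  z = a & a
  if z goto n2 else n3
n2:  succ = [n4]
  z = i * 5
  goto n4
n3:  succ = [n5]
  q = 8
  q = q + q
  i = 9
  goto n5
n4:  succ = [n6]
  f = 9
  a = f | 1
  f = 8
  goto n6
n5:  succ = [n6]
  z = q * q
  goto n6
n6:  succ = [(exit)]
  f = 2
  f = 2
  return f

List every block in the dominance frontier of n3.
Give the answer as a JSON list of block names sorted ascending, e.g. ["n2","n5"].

idom tree: n1←n0 n2←n1 n3←n0 n4←n2 n5←n3 n6←n0
Dom∩ at merges:
  n3: preds {n0,n1}: {n0} ∩ {n0,n1} = {n0}; idom=n0
  n6: preds {n4,n5}: {n0,n1,n2,n4} ∩ {n0,n3,n5} = {n0}; idom=n0

DF derivation:
  join n3 pred n0: · stop@n0
  join n3 pred n1: n1 stop@n0
  join n6 pred n4: n4→n2→n1 stop@n0
  join n6 pred n5: n5→n3 stop@n0
  n0 → ∅
  n1 → {n3,n6}
  n2 → {n6}
  n3 → {n6}
  n4 → {n6}
  n5 → {n6}
  n6 → ∅

DF(n3) = ["n6"]

Answer: ["n6"]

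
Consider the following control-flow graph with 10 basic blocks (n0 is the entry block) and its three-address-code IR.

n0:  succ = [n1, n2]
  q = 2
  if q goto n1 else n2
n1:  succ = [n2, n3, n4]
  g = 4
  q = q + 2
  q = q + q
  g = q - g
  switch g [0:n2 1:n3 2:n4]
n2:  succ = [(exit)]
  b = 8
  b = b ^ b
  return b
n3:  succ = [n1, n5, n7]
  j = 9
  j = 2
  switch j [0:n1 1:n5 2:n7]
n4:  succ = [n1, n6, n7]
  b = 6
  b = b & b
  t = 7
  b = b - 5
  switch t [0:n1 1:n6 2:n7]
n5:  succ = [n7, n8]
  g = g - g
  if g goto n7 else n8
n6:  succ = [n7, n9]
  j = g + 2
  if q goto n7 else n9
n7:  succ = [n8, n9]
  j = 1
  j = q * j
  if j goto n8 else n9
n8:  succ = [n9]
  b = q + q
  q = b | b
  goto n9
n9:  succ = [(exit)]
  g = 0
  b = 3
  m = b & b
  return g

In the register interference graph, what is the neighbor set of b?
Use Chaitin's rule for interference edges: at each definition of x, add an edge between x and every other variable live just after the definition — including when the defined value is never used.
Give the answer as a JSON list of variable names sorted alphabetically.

Answer: ["g", "q", "t"]

Analysis:
def/use:
  n0: def={q} ue=∅
  n1: def={g,q} ue={q}
  n2: def={b} ue=∅
  n3: def={j} ue=∅
  n4: def={b,t} ue=∅
  n5: def={g} ue={g}
  n6: def={j} ue={g,q}
  n7: def={j} ue={q}
  n8: def={b,q} ue={q}
  n9: def={b,g,m} ue=∅

Live sets:
  n0 li=∅ lo={q}
  n1 li={q} lo={g,q}
  n2 li=∅ lo=∅
  n3 li={g,q} lo={g,q}
  n4 li={g,q} lo={g,q}
  n5 li={g,q} lo={q}
  n6 li={g,q} lo={q}
  n7 li={q} lo={q}
  n8 li={q} lo=∅
  n9 li=∅ lo=∅

Interference:
  b — {g,q,t}
  g — {b,j,m,q,t}
  j — {g,q}
  m — {g}
  q — {b,g,j,t}
  t — {b,g,q}

N(b) = ["g", "q", "t"]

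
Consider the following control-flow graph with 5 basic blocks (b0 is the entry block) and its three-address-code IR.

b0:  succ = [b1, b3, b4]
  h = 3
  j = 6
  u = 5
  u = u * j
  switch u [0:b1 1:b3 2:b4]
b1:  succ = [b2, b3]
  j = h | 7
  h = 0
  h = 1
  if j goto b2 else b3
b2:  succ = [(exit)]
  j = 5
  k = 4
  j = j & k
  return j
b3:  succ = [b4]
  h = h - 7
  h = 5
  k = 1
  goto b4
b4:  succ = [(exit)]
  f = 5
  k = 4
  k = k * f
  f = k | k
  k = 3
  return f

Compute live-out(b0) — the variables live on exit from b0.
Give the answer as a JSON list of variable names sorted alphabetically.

def/use:
  b0: def={h,j,u} ue=∅
  b1: def={h,j} ue={h}
  b2: def={j,k} ue=∅
  b3: def={h,k} ue={h}
  b4: def={f,k} ue=∅

Liveness:
  b0: in=∅ out={h}
  b1: in={h} out={h}
  b2: in=∅ out=∅
  b3: in={h} out=∅
  b4: in=∅ out=∅

live-out(b0) = ["h"]

Answer: ["h"]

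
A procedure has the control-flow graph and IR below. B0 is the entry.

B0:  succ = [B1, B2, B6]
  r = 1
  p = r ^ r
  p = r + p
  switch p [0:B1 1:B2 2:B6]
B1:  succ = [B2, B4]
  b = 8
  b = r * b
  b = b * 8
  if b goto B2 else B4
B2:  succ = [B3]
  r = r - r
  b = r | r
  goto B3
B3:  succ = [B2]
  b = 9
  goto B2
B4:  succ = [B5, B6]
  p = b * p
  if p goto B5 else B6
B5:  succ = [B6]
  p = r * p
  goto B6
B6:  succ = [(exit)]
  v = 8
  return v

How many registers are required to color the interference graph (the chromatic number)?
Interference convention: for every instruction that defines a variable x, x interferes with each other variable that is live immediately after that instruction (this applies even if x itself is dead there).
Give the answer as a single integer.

Block summaries:
  B0: def={p,r} ue=∅
  B1: def={b} ue={r}
  B2: def={b,r} ue={r}
  B3: def={b} ue=∅
  B4: def={p} ue={b,p}
  B5: def={p} ue={p,r}
  B6: def={v} ue=∅

Liveness:
  B0: in=∅ out={p,r}
  B1: in={p,r} out={b,p,r}
  B2: in={r} out={r}
  B3: in={r} out={r}
  B4: in={b,p,r} out={p,r}
  B5: in={p,r} out=∅
  B6: in=∅ out=∅

Interference:
  b — {p,r}
  p — {b,r}
  r — {b,p}
  v — ∅

Chromatic number:
  {b,p,r} pairwise interfere (3-clique) ⇒ χ ≥ 3
  assign b→c0 p→c1 r→c2 v→c0 — no edge inside a register ⇒ χ ≤ 3
  χ = 3

Answer: 3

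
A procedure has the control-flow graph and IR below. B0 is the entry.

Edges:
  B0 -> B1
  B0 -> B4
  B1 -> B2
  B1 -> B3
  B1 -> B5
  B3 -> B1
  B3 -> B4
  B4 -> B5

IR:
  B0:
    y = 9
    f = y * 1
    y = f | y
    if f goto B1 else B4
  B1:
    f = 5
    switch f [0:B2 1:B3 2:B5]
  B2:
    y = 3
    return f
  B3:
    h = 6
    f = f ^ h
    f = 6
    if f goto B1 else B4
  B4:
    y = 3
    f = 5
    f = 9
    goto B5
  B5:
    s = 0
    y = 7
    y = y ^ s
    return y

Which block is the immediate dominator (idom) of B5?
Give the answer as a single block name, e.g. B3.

idom tree: B1←B0 B2←B1 B3←B1 B4←B0 B5←B0
Dom at joins:
  B1: preds {B0,B3}: {B0} ∩ {B0,B1,B3} = {B0}; idom=B0
  B4: preds {B0,B3}: {B0} ∩ {B0,B1,B3} = {B0}; idom=B0
  B5: preds {B1,B4}: {B0,B1} ∩ {B0,B4} = {B0}; idom=B0

idom(B5) = B0

Answer: B0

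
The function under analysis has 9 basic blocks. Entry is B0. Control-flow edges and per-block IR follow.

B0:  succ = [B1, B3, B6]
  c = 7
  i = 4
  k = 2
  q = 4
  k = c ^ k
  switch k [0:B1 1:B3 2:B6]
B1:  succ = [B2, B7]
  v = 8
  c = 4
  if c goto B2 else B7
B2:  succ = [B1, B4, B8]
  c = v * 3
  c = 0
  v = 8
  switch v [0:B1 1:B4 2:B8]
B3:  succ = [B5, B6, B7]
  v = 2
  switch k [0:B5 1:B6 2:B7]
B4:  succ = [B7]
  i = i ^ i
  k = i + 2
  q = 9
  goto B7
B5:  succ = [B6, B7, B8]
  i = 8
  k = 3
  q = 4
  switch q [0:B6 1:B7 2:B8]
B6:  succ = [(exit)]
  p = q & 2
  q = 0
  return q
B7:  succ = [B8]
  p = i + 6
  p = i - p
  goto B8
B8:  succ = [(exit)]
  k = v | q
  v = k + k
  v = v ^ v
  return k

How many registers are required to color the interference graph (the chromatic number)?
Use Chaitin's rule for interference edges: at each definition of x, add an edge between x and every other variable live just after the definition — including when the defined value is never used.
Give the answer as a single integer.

Per-block:
  B0: def={c,i,k,q} ue=∅
  B1: def={c,v} ue=∅
  B2: def={c,v} ue={v}
  B3: def={v} ue={k}
  B4: def={i,k,q} ue={i}
  B5: def={i,k,q} ue=∅
  B6: def={p,q} ue={q}
  B7: def={p} ue={i}
  B8: def={k,v} ue={q,v}

Live sets:
  B0 li=∅ lo={i,k,q}
  B1 li={i,q} lo={i,q,v}
  B2 li={i,q,v} lo={i,q,v}
  B3 li={i,k,q} lo={i,q,v}
  B4 li={i,v} lo={i,q,v}
  B5 li={v} lo={i,q,v}
  B6 li={q} lo=∅
  B7 li={i,q,v} lo={q,v}
  B8 li={q,v} lo=∅

Conflict graph:
  c — {i,k,q,v}
  i — {c,k,p,q,v}
  k — {c,i,q,v}
  p — {i,q,v}
  q — {c,i,k,p,v}
  v — {c,i,k,p,q}

Chromatic number:
  lower bound: {c,i,k,q,v} mutually conflict ⇒ χ ≥ 5
  assign c→c3 i→c0 k→c4 p→c3 q→c1 v→c2 — no edge inside a register ⇒ χ ≤ 5
  χ = 5

Answer: 5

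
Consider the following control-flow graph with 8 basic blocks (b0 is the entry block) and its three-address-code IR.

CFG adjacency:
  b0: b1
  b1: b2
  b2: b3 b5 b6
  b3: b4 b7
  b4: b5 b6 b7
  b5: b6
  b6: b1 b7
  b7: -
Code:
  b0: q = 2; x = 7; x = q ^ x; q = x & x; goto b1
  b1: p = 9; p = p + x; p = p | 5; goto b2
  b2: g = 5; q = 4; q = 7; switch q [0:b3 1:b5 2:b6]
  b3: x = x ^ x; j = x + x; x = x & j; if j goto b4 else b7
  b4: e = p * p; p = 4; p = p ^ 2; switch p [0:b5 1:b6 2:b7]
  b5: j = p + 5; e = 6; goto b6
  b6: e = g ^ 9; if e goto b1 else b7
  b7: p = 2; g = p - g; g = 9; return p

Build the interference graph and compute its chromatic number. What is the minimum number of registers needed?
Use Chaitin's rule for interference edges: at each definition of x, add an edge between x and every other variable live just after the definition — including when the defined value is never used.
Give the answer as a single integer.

Per-block:
  b0: {q,x} / ∅
  b1: {p} / {x}
  b2: {g,q} / ∅
  b3: {j,x} / {x}
  b4: {e,p} / {p}
  b5: {e,j} / {p}
  b6: {e} / {g}
  b7: {g,p} / {g}

Backward fixpoint:
  live b0: ∅→{x}
  live b1: {x}→{p,x}
  live b2: {p,x}→{g,p,x}
  live b3: {g,p,x}→{g,p,x}
  live b4: {g,p,x}→{g,p,x}
  live b5: {g,p,x}→{g,x}
  live b6: {g,x}→{g,x}
  live b7: {g}→∅

Interfere edges:
  e: {g,x}
  g: {e,j,p,q,x}
  j: {g,p,x}
  p: {g,j,q,x}
  q: {g,p,x}
  x: {e,g,j,p,q}

Chromatic number:
  lower bound: {g,j,p,x} mutually conflict ⇒ χ ≥ 4
  assign e→r2 g→r0 j→r3 p→r2 q→r3 x→r1 — no edge inside a register ⇒ χ ≤ 4
  χ = 4

Answer: 4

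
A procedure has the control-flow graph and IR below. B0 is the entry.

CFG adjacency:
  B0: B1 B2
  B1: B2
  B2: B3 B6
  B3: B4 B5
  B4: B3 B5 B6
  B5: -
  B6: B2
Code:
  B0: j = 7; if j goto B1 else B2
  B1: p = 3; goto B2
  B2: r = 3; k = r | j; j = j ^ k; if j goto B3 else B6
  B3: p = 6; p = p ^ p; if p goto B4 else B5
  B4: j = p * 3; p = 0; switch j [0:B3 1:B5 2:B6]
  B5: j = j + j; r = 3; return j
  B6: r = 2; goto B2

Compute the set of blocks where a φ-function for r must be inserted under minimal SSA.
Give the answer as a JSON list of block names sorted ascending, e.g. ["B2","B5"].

idom tree: B1←B0 B2←B0 B3←B2 B4←B3 B5←B3 B6←B2
Dom∩ at merges:
  B2: preds {B0,B1,B6}: {B0} ∩ {B0,B1} ∩ {B0,B2,B6} = {B0}; idom=B0
  B3: preds {B2,B4}: {B0,B2} ∩ {B0,B2,B3,B4} = {B0,B2}; idom=B2
  B5: preds {B3,B4}: {B0,B2,B3} ∩ {B0,B2,B3,B4} = {B0,B2,B3}; idom=B3
  B6: preds {B2,B4}: {B0,B2} ∩ {B0,B2,B3,B4} = {B0,B2}; idom=B2

Frontier:
  B2←B0: walk · to B0
  B2←B1: walk B1 to B0
  B2←B6: walk B6→B2 to B0
  B3←B2: walk · to B2
  B3←B4: walk B4→B3 to B2
  B5←B3: walk · to B3
  B5←B4: walk B4 to B3
  B6←B2: walk · to B2
  B6←B4: walk B4→B3 to B2
  B0 → ∅
  B1 → {B2}
  B2 → {B2}
  B3 → {B3,B6}
  B4 → {B3,B5,B6}
  B5 → ∅
  B6 → {B2}

φ for r: defs {B2,B5,B6}
  DF⁺ = {B2}

Answer: ["B2"]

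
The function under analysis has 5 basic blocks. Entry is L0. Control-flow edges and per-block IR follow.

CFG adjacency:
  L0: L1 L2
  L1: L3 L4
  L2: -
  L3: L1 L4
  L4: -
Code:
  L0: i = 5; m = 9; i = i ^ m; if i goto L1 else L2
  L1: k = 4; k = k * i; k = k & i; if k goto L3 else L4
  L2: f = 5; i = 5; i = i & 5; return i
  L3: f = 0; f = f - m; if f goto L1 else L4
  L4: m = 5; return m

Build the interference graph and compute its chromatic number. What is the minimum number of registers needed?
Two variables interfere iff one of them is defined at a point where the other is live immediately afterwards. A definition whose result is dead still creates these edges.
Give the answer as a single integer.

Answer: 3

Analysis:
Per-block:
  L0: def={i,m} ue=∅
  L1: def={k} ue={i}
  L2: def={f,i} ue=∅
  L3: def={f} ue={m}
  L4: def={m} ue=∅

Liveness:
  L0 li=∅ lo={i,m}
  L1 li={i,m} lo={i,m}
  L2 li=∅ lo=∅
  L3 li={i,m} lo={i,m}
  L4 li=∅ lo=∅

Conflict graph:
  f: {i,m}
  i: {f,k,m}
  k: {i,m}
  m: {f,i,k}

Colouring:
  lower bound: {f,i,m} mutually conflict ⇒ χ ≥ 3
  assign f→r2 i→r0 k→r2 m→r1 — no edge inside a register ⇒ χ ≤ 3
  χ = 3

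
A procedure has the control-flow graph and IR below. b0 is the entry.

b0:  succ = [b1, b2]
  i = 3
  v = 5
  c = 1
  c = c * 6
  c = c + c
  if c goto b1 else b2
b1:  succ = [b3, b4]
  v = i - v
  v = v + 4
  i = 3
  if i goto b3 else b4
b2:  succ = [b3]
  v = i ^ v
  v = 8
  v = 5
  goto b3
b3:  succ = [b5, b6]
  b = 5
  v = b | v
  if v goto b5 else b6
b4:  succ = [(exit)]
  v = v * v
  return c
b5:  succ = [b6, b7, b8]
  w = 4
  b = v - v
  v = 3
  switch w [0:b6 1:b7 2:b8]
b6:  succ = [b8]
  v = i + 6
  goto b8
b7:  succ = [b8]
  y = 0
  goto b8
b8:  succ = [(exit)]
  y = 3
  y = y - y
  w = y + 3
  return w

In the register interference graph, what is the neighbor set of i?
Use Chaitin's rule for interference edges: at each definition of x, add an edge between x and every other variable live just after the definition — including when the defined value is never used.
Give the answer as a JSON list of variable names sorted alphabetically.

def/use:
  b0: def={c,i,v} ue=∅
  b1: def={i,v} ue={i,v}
  b2: def={v} ue={i,v}
  b3: def={b,v} ue={v}
  b4: def={v} ue={c,v}
  b5: def={b,v,w} ue={v}
  b6: def={v} ue={i}
  b7: def={y} ue=∅
  b8: def={w,y} ue=∅

Liveness:
  live b0: ∅→{c,i,v}
  live b1: {c,i,v}→{c,i,v}
  live b2: {i,v}→{i,v}
  live b3: {i,v}→{i,v}
  live b4: {c,v}→∅
  live b5: {i,v}→{i}
  live b6: {i}→∅
  live b7: ∅→∅
  live b8: ∅→∅

Interfere edges:
  b — {i,v,w}
  c — {i,v}
  i — {b,c,v,w}
  v — {b,c,i,w}
  w — {b,i,v}
  y — ∅

N(i) = ["b", "c", "v", "w"]

Answer: ["b", "c", "v", "w"]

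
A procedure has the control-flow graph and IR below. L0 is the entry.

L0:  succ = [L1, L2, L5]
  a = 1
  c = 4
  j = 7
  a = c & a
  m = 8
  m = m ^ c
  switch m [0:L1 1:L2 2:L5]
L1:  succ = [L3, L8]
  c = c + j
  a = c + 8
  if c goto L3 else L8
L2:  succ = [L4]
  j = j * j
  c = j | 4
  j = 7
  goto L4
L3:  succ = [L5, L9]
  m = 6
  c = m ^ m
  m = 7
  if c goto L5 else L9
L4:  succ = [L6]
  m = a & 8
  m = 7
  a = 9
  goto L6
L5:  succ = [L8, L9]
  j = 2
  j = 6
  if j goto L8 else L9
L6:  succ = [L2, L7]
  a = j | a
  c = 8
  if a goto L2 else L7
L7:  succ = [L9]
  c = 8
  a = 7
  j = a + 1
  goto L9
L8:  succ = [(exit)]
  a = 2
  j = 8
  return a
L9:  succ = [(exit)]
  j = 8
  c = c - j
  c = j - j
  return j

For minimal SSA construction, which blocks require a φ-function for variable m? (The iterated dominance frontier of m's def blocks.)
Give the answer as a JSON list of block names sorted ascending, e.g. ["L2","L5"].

idom tree: L1←L0 L2←L0 L3←L1 L4←L2 L5←L0 L6←L4 L7←L6 L8←L0 L9←L0
Join-block Dom:
  L2: preds {L0,L6}: {L0} ∩ {L0,L2,L4,L6} = {L0}; idom=L0
  L5: preds {L0,L3}: {L0} ∩ {L0,L1,L3} = {L0}; idom=L0
  L8: preds {L1,L5}: {L0,L1} ∩ {L0,L5} = {L0}; idom=L0
  L9: preds {L3,L5,L7}: {L0,L1,L3} ∩ {L0,L5} ∩ {L0,L2,L4,L6,L7} = {L0}; idom=L0

DF derivation:
  L2←L0: walk · to L0
  L2←L6: walk L6→L4→L2 to L0
  L5←L0: walk · to L0
  L5←L3: walk L3→L1 to L0
  L8←L1: walk L1 to L0
  L8←L5: walk L5 to L0
  L9←L3: walk L3→L1 to L0
  L9←L5: walk L5 to L0
  L9←L7: walk L7→L6→L4→L2 to L0
  L0: DF=∅
  L1: DF={L5,L8,L9}
  L2: DF={L2,L9}
  L3: DF={L5,L9}
  L4: DF={L2,L9}
  L5: DF={L8,L9}
  L6: DF={L2,L9}
  L7: DF={L9}
  L8: DF=∅
  L9: DF=∅

φ for m: defs {L0,L3,L4}
  DF⁺ = {L2,L5,L8,L9}

Answer: ["L2", "L5", "L8", "L9"]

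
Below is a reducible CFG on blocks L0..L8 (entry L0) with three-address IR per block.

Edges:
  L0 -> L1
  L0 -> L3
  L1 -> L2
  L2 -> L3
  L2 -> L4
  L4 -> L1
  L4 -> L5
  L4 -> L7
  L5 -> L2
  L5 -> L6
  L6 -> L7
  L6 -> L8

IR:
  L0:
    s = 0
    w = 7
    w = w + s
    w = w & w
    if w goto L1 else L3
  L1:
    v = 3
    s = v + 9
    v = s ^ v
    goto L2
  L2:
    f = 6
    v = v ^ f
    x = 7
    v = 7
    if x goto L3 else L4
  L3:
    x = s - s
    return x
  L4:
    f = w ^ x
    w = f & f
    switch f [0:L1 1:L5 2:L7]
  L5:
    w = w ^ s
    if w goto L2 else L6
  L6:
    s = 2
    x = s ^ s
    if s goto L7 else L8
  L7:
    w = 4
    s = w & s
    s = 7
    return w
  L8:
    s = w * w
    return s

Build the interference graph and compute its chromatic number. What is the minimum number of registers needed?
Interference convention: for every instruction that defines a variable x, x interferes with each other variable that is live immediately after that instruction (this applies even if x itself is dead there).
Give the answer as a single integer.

Per-block:
  L0: def={s,w} ue=∅
  L1: def={s,v} ue=∅
  L2: def={f,v,x} ue={v}
  L3: def={x} ue={s}
  L4: def={f,w} ue={w,x}
  L5: def={w} ue={s,w}
  L6: def={s,x} ue=∅
  L7: def={s,w} ue={s}
  L8: def={s} ue={w}

Live sets:
  live L0: ∅→{s,w}
  live L1: {w}→{s,v,w}
  live L2: {s,v,w}→{s,v,w,x}
  live L3: {s}→∅
  live L4: {s,v,w,x}→{s,v,w}
  live L5: {s,v,w}→{s,v,w}
  live L6: {w}→{s,w}
  live L7: {s}→∅
  live L8: {w}→∅

Conflict graph:
  f: {s,v,w}
  s: {f,v,w,x}
  v: {f,s,w,x}
  w: {f,s,v,x}
  x: {s,v,w}

Registers:
  {f,s,v,w} pairwise interfere (4-clique) ⇒ χ ≥ 4
  assign f→R3 s→R0 v→R1 w→R2 x→R3 — no edge inside a register ⇒ χ ≤ 4
  χ = 4

Answer: 4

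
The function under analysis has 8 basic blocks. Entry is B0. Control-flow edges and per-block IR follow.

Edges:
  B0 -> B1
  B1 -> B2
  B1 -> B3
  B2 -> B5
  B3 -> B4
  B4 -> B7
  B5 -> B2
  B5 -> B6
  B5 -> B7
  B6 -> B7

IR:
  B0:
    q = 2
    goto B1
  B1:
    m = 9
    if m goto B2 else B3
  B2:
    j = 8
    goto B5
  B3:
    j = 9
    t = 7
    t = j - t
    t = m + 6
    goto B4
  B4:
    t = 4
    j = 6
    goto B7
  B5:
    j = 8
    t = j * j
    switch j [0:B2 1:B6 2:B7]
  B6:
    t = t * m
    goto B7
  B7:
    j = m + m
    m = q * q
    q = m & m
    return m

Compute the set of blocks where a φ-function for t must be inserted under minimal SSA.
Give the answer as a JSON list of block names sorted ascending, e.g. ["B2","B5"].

idom tree: B1←B0 B2←B1 B3←B1 B4←B3 B5←B2 B6←B5 B7←B1
Dom at joins:
  B2: preds {B1,B5}: {B0,B1} ∩ {B0,B1,B2,B5} = {B0,B1}; idom=B1
  B7: preds {B4,B5,B6}: {B0,B1,B3,B4} ∩ {B0,B1,B2,B5} ∩ {B0,B1,B2,B5,B6} = {B0,B1}; idom=B1

Frontier:
  join B2 pred B1: · stop@B1
  join B2 pred B5: B5→B2 stop@B1
  join B7 pred B4: B4→B3 stop@B1
  join B7 pred B5: B5→B2 stop@B1
  join B7 pred B6: B6→B5→B2 stop@B1
  B0 → ∅
  B1 → ∅
  B2 → {B2,B7}
  B3 → {B7}
  B4 → {B7}
  B5 → {B2,B7}
  B6 → {B7}
  B7 → ∅

φ for t: defs {B3,B4,B5,B6}
  DF⁺ = {B2,B7}

Answer: ["B2", "B7"]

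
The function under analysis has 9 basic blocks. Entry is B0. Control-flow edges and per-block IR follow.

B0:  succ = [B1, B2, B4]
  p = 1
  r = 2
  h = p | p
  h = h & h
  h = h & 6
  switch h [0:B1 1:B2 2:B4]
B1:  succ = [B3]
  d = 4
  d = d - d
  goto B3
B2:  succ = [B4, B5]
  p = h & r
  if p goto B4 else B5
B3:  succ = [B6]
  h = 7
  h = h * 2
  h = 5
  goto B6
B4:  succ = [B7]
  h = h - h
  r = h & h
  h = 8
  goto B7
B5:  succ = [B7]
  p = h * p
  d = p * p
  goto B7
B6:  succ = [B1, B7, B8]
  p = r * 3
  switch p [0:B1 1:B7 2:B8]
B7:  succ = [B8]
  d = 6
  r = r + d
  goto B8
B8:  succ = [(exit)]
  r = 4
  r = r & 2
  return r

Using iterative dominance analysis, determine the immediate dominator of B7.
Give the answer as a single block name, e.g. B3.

idom tree: B1←B0 B2←B0 B3←B1 B4←B0 B5←B2 B6←B3 B7←B0 B8←B0
Dom∩ at merges:
  B1: preds {B0,B6}: {B0} ∩ {B0,B1,B3,B6} = {B0}; idom=B0
  B4: preds {B0,B2}: {B0} ∩ {B0,B2} = {B0}; idom=B0
  B7: preds {B4,B5,B6}: {B0,B4} ∩ {B0,B2,B5} ∩ {B0,B1,B3,B6} = {B0}; idom=B0
  B8: preds {B6,B7}: {B0,B1,B3,B6} ∩ {B0,B7} = {B0}; idom=B0

idom(B7) = B0

Answer: B0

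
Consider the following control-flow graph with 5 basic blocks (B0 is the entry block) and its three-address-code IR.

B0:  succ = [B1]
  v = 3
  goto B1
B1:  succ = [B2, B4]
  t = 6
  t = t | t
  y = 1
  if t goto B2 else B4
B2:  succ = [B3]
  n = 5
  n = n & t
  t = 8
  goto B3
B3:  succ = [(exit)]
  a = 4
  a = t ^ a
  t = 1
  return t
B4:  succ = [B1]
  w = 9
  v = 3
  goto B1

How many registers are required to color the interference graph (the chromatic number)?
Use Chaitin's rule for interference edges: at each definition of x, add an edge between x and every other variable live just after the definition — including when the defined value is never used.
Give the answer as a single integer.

Answer: 2

Analysis:
Block summaries:
  B0 def {v} use ∅
  B1 def {t,y} use ∅
  B2 def {n,t} use {t}
  B3 def {a,t} use {t}
  B4 def {v,w} use ∅

Live sets:
  B0 li=∅ lo=∅
  B1 li=∅ lo={t}
  B2 li={t} lo={t}
  B3 li={t} lo=∅
  B4 li=∅ lo=∅

Interference:
  a↔{t}
  n↔{t}
  t↔{a,n,y}
  v↔∅
  w↔∅
  y↔{t}

Registers:
  {a,t} pairwise interfere (2-clique) ⇒ χ ≥ 2
  2-colouring: R0={t,v,w}  R1={a,n,y}
  χ = 2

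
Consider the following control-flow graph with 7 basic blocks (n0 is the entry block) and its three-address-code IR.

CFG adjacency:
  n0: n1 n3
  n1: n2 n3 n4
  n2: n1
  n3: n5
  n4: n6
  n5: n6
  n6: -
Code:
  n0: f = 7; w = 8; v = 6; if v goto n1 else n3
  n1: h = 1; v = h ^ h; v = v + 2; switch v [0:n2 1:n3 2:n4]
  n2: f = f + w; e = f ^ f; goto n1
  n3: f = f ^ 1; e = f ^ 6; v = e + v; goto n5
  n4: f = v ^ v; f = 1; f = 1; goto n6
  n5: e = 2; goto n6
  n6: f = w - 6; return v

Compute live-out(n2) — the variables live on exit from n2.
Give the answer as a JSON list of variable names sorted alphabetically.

Answer: ["f", "w"]

Analysis:
def/use:
  n0 def {f,v,w} use ∅
  n1 def {h,v} use ∅
  n2 def {e,f} use {f,w}
  n3 def {e,f,v} use {f,v}
  n4 def {f} use {v}
  n5 def {e} use ∅
  n6 def {f} use {v,w}

Backward fixpoint:
  n0 li=∅ lo={f,v,w}
  n1 li={f,w} lo={f,v,w}
  n2 li={f,w} lo={f,w}
  n3 li={f,v,w} lo={v,w}
  n4 li={v,w} lo={v,w}
  n5 li={v,w} lo={v,w}
  n6 li={v,w} lo=∅

live-out(n2) = ["f", "w"]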